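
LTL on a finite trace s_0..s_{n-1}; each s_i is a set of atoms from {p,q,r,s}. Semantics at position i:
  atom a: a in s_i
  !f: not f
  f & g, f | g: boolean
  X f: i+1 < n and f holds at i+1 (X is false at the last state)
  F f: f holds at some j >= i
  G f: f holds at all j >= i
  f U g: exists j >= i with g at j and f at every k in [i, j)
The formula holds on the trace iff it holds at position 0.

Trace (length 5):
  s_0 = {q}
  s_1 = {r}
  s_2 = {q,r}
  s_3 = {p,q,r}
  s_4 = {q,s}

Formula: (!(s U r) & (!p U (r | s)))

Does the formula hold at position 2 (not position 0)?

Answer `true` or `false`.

Answer: false

Derivation:
s_0={q}: (!(s U r) & (!p U (r | s)))=True !(s U r)=True (s U r)=False s=False r=False (!p U (r | s))=True !p=True p=False (r | s)=False
s_1={r}: (!(s U r) & (!p U (r | s)))=False !(s U r)=False (s U r)=True s=False r=True (!p U (r | s))=True !p=True p=False (r | s)=True
s_2={q,r}: (!(s U r) & (!p U (r | s)))=False !(s U r)=False (s U r)=True s=False r=True (!p U (r | s))=True !p=True p=False (r | s)=True
s_3={p,q,r}: (!(s U r) & (!p U (r | s)))=False !(s U r)=False (s U r)=True s=False r=True (!p U (r | s))=True !p=False p=True (r | s)=True
s_4={q,s}: (!(s U r) & (!p U (r | s)))=True !(s U r)=True (s U r)=False s=True r=False (!p U (r | s))=True !p=True p=False (r | s)=True
Evaluating at position 2: result = False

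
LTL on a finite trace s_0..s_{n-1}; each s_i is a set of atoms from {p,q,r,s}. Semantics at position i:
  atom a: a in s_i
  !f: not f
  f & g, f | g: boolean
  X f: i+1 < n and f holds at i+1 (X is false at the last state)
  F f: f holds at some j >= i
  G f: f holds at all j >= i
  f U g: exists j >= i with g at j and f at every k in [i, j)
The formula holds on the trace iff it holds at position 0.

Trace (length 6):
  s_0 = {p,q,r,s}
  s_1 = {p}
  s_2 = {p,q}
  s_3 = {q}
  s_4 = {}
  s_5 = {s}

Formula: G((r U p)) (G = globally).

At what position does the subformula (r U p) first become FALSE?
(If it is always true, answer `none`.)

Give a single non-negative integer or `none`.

Answer: 3

Derivation:
s_0={p,q,r,s}: (r U p)=True r=True p=True
s_1={p}: (r U p)=True r=False p=True
s_2={p,q}: (r U p)=True r=False p=True
s_3={q}: (r U p)=False r=False p=False
s_4={}: (r U p)=False r=False p=False
s_5={s}: (r U p)=False r=False p=False
G((r U p)) holds globally = False
First violation at position 3.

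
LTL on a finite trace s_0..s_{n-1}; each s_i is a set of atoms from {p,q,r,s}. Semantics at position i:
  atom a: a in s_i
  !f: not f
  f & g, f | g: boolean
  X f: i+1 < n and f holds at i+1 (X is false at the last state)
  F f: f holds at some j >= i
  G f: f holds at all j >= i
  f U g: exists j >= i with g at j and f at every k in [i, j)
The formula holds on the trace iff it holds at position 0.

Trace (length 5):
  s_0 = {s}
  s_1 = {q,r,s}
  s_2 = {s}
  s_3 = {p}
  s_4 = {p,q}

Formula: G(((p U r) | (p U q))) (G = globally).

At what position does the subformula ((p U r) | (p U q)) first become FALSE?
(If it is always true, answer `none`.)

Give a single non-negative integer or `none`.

Answer: 0

Derivation:
s_0={s}: ((p U r) | (p U q))=False (p U r)=False p=False r=False (p U q)=False q=False
s_1={q,r,s}: ((p U r) | (p U q))=True (p U r)=True p=False r=True (p U q)=True q=True
s_2={s}: ((p U r) | (p U q))=False (p U r)=False p=False r=False (p U q)=False q=False
s_3={p}: ((p U r) | (p U q))=True (p U r)=False p=True r=False (p U q)=True q=False
s_4={p,q}: ((p U r) | (p U q))=True (p U r)=False p=True r=False (p U q)=True q=True
G(((p U r) | (p U q))) holds globally = False
First violation at position 0.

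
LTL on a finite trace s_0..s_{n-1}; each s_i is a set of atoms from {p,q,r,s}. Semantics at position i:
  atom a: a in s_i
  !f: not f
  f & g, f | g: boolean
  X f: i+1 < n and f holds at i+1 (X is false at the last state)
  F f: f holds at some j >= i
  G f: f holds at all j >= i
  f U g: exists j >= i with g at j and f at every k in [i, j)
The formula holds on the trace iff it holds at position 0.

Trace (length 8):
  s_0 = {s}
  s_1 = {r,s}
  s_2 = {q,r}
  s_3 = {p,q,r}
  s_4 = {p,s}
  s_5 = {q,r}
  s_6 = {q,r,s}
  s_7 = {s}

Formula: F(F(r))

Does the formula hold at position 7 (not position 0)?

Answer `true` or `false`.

s_0={s}: F(F(r))=True F(r)=True r=False
s_1={r,s}: F(F(r))=True F(r)=True r=True
s_2={q,r}: F(F(r))=True F(r)=True r=True
s_3={p,q,r}: F(F(r))=True F(r)=True r=True
s_4={p,s}: F(F(r))=True F(r)=True r=False
s_5={q,r}: F(F(r))=True F(r)=True r=True
s_6={q,r,s}: F(F(r))=True F(r)=True r=True
s_7={s}: F(F(r))=False F(r)=False r=False
Evaluating at position 7: result = False

Answer: false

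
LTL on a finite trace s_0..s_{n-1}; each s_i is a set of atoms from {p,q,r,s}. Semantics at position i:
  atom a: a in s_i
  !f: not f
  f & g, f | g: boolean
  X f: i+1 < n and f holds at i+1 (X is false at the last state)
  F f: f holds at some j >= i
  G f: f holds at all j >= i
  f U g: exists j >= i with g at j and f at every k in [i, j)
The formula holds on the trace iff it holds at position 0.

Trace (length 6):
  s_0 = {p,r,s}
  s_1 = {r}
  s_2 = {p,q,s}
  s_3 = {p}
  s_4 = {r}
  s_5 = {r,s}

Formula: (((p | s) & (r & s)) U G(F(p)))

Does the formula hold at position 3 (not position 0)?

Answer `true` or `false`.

Answer: false

Derivation:
s_0={p,r,s}: (((p | s) & (r & s)) U G(F(p)))=False ((p | s) & (r & s))=True (p | s)=True p=True s=True (r & s)=True r=True G(F(p))=False F(p)=True
s_1={r}: (((p | s) & (r & s)) U G(F(p)))=False ((p | s) & (r & s))=False (p | s)=False p=False s=False (r & s)=False r=True G(F(p))=False F(p)=True
s_2={p,q,s}: (((p | s) & (r & s)) U G(F(p)))=False ((p | s) & (r & s))=False (p | s)=True p=True s=True (r & s)=False r=False G(F(p))=False F(p)=True
s_3={p}: (((p | s) & (r & s)) U G(F(p)))=False ((p | s) & (r & s))=False (p | s)=True p=True s=False (r & s)=False r=False G(F(p))=False F(p)=True
s_4={r}: (((p | s) & (r & s)) U G(F(p)))=False ((p | s) & (r & s))=False (p | s)=False p=False s=False (r & s)=False r=True G(F(p))=False F(p)=False
s_5={r,s}: (((p | s) & (r & s)) U G(F(p)))=False ((p | s) & (r & s))=True (p | s)=True p=False s=True (r & s)=True r=True G(F(p))=False F(p)=False
Evaluating at position 3: result = False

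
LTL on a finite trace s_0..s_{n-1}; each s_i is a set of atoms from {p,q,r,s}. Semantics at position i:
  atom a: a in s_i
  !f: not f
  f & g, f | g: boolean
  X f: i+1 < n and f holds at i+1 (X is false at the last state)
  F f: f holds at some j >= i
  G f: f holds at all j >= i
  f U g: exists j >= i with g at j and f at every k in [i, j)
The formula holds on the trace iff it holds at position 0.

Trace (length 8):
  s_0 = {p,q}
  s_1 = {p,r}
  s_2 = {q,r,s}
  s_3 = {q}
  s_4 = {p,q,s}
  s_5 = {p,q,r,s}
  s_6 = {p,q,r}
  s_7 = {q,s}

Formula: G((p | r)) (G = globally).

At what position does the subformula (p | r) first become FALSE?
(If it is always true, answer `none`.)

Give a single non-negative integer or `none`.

s_0={p,q}: (p | r)=True p=True r=False
s_1={p,r}: (p | r)=True p=True r=True
s_2={q,r,s}: (p | r)=True p=False r=True
s_3={q}: (p | r)=False p=False r=False
s_4={p,q,s}: (p | r)=True p=True r=False
s_5={p,q,r,s}: (p | r)=True p=True r=True
s_6={p,q,r}: (p | r)=True p=True r=True
s_7={q,s}: (p | r)=False p=False r=False
G((p | r)) holds globally = False
First violation at position 3.

Answer: 3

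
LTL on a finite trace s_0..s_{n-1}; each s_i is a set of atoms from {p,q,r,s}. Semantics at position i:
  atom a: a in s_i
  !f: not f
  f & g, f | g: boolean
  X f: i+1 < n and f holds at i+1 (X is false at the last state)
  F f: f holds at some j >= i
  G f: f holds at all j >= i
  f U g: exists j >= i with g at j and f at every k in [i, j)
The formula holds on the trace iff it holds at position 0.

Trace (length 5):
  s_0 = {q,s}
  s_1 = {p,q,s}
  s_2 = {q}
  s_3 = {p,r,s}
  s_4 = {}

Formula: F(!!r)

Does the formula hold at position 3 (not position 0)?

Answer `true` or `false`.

s_0={q,s}: F(!!r)=True !!r=False !r=True r=False
s_1={p,q,s}: F(!!r)=True !!r=False !r=True r=False
s_2={q}: F(!!r)=True !!r=False !r=True r=False
s_3={p,r,s}: F(!!r)=True !!r=True !r=False r=True
s_4={}: F(!!r)=False !!r=False !r=True r=False
Evaluating at position 3: result = True

Answer: true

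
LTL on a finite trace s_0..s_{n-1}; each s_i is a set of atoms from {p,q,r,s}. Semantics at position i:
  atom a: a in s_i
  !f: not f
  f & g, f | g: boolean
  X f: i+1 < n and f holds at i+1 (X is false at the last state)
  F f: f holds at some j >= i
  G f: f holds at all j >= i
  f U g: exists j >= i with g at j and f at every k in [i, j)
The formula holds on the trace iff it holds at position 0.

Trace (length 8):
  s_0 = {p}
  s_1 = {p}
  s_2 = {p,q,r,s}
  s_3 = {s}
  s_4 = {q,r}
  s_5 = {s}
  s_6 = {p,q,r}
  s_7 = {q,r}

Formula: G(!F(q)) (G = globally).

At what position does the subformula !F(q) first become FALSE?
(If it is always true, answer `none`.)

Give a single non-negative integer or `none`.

Answer: 0

Derivation:
s_0={p}: !F(q)=False F(q)=True q=False
s_1={p}: !F(q)=False F(q)=True q=False
s_2={p,q,r,s}: !F(q)=False F(q)=True q=True
s_3={s}: !F(q)=False F(q)=True q=False
s_4={q,r}: !F(q)=False F(q)=True q=True
s_5={s}: !F(q)=False F(q)=True q=False
s_6={p,q,r}: !F(q)=False F(q)=True q=True
s_7={q,r}: !F(q)=False F(q)=True q=True
G(!F(q)) holds globally = False
First violation at position 0.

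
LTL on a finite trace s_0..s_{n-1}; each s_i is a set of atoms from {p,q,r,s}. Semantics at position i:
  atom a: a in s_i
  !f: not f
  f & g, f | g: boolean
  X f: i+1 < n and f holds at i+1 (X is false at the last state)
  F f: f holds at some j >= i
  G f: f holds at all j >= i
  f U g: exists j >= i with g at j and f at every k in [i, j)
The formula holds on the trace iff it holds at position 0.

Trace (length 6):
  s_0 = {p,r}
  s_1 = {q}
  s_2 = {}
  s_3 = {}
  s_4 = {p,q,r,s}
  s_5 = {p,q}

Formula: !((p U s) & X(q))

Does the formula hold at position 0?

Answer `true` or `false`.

s_0={p,r}: !((p U s) & X(q))=True ((p U s) & X(q))=False (p U s)=False p=True s=False X(q)=True q=False
s_1={q}: !((p U s) & X(q))=True ((p U s) & X(q))=False (p U s)=False p=False s=False X(q)=False q=True
s_2={}: !((p U s) & X(q))=True ((p U s) & X(q))=False (p U s)=False p=False s=False X(q)=False q=False
s_3={}: !((p U s) & X(q))=True ((p U s) & X(q))=False (p U s)=False p=False s=False X(q)=True q=False
s_4={p,q,r,s}: !((p U s) & X(q))=False ((p U s) & X(q))=True (p U s)=True p=True s=True X(q)=True q=True
s_5={p,q}: !((p U s) & X(q))=True ((p U s) & X(q))=False (p U s)=False p=True s=False X(q)=False q=True

Answer: true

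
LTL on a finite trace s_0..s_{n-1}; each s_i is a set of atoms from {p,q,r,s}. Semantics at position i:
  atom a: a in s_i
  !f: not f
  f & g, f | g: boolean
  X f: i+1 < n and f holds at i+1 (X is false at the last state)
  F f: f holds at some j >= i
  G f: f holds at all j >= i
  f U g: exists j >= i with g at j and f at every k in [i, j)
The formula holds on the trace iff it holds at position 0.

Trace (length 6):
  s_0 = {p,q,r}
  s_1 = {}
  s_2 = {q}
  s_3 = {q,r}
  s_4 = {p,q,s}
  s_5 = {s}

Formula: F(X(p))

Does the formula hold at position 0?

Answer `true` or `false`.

Answer: true

Derivation:
s_0={p,q,r}: F(X(p))=True X(p)=False p=True
s_1={}: F(X(p))=True X(p)=False p=False
s_2={q}: F(X(p))=True X(p)=False p=False
s_3={q,r}: F(X(p))=True X(p)=True p=False
s_4={p,q,s}: F(X(p))=False X(p)=False p=True
s_5={s}: F(X(p))=False X(p)=False p=False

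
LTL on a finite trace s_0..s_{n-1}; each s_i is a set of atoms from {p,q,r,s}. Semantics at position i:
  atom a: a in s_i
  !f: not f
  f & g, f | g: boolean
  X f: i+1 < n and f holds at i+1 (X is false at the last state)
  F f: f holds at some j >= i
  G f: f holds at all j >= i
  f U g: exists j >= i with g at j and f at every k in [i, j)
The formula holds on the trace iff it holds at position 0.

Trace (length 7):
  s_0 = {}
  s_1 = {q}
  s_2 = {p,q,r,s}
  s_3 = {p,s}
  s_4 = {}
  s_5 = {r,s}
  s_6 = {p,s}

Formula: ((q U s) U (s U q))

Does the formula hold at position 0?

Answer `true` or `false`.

Answer: false

Derivation:
s_0={}: ((q U s) U (s U q))=False (q U s)=False q=False s=False (s U q)=False
s_1={q}: ((q U s) U (s U q))=True (q U s)=True q=True s=False (s U q)=True
s_2={p,q,r,s}: ((q U s) U (s U q))=True (q U s)=True q=True s=True (s U q)=True
s_3={p,s}: ((q U s) U (s U q))=False (q U s)=True q=False s=True (s U q)=False
s_4={}: ((q U s) U (s U q))=False (q U s)=False q=False s=False (s U q)=False
s_5={r,s}: ((q U s) U (s U q))=False (q U s)=True q=False s=True (s U q)=False
s_6={p,s}: ((q U s) U (s U q))=False (q U s)=True q=False s=True (s U q)=False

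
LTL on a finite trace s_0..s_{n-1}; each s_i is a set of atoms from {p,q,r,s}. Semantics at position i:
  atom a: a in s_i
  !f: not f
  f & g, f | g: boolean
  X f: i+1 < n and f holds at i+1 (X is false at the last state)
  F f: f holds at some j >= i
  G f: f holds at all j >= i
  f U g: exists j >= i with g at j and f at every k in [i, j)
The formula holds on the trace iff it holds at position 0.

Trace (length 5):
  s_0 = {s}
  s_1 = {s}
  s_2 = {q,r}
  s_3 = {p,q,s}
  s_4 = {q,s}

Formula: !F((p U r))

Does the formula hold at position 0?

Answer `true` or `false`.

Answer: false

Derivation:
s_0={s}: !F((p U r))=False F((p U r))=True (p U r)=False p=False r=False
s_1={s}: !F((p U r))=False F((p U r))=True (p U r)=False p=False r=False
s_2={q,r}: !F((p U r))=False F((p U r))=True (p U r)=True p=False r=True
s_3={p,q,s}: !F((p U r))=True F((p U r))=False (p U r)=False p=True r=False
s_4={q,s}: !F((p U r))=True F((p U r))=False (p U r)=False p=False r=False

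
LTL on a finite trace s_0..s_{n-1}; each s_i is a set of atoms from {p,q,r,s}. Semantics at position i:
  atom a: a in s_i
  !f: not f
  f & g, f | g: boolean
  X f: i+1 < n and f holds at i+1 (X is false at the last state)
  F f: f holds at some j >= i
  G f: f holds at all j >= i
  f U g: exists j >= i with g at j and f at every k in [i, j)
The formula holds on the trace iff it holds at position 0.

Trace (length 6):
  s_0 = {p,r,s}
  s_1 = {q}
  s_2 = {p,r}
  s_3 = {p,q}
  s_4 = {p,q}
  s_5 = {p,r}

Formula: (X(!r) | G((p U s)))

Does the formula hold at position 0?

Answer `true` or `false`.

Answer: true

Derivation:
s_0={p,r,s}: (X(!r) | G((p U s)))=True X(!r)=True !r=False r=True G((p U s))=False (p U s)=True p=True s=True
s_1={q}: (X(!r) | G((p U s)))=False X(!r)=False !r=True r=False G((p U s))=False (p U s)=False p=False s=False
s_2={p,r}: (X(!r) | G((p U s)))=True X(!r)=True !r=False r=True G((p U s))=False (p U s)=False p=True s=False
s_3={p,q}: (X(!r) | G((p U s)))=True X(!r)=True !r=True r=False G((p U s))=False (p U s)=False p=True s=False
s_4={p,q}: (X(!r) | G((p U s)))=False X(!r)=False !r=True r=False G((p U s))=False (p U s)=False p=True s=False
s_5={p,r}: (X(!r) | G((p U s)))=False X(!r)=False !r=False r=True G((p U s))=False (p U s)=False p=True s=False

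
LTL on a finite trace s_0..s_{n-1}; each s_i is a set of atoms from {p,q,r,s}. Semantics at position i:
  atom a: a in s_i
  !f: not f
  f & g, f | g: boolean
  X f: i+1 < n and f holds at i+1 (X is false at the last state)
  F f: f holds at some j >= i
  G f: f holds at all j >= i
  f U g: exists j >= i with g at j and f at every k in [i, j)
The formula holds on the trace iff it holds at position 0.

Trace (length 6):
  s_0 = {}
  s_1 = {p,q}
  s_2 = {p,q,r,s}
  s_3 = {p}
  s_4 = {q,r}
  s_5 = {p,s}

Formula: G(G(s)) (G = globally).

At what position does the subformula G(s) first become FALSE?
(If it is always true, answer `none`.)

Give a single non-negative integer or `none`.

Answer: 0

Derivation:
s_0={}: G(s)=False s=False
s_1={p,q}: G(s)=False s=False
s_2={p,q,r,s}: G(s)=False s=True
s_3={p}: G(s)=False s=False
s_4={q,r}: G(s)=False s=False
s_5={p,s}: G(s)=True s=True
G(G(s)) holds globally = False
First violation at position 0.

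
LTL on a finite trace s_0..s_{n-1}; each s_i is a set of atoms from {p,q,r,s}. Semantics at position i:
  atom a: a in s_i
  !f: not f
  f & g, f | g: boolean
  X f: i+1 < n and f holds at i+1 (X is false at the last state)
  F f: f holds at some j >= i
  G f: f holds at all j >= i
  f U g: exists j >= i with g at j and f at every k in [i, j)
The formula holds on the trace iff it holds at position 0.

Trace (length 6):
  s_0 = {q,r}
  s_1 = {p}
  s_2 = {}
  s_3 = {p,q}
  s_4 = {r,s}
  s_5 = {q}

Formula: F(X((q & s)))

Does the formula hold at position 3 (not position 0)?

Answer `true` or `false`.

Answer: false

Derivation:
s_0={q,r}: F(X((q & s)))=False X((q & s))=False (q & s)=False q=True s=False
s_1={p}: F(X((q & s)))=False X((q & s))=False (q & s)=False q=False s=False
s_2={}: F(X((q & s)))=False X((q & s))=False (q & s)=False q=False s=False
s_3={p,q}: F(X((q & s)))=False X((q & s))=False (q & s)=False q=True s=False
s_4={r,s}: F(X((q & s)))=False X((q & s))=False (q & s)=False q=False s=True
s_5={q}: F(X((q & s)))=False X((q & s))=False (q & s)=False q=True s=False
Evaluating at position 3: result = False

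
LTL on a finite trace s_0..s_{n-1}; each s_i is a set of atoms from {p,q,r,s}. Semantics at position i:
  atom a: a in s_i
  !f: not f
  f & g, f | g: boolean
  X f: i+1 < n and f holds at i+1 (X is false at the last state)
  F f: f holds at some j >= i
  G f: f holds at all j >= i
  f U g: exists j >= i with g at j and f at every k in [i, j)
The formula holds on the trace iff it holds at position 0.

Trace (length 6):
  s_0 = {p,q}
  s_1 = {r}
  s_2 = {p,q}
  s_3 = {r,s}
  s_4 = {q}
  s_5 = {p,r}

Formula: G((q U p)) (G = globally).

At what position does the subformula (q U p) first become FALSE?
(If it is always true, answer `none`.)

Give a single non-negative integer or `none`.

s_0={p,q}: (q U p)=True q=True p=True
s_1={r}: (q U p)=False q=False p=False
s_2={p,q}: (q U p)=True q=True p=True
s_3={r,s}: (q U p)=False q=False p=False
s_4={q}: (q U p)=True q=True p=False
s_5={p,r}: (q U p)=True q=False p=True
G((q U p)) holds globally = False
First violation at position 1.

Answer: 1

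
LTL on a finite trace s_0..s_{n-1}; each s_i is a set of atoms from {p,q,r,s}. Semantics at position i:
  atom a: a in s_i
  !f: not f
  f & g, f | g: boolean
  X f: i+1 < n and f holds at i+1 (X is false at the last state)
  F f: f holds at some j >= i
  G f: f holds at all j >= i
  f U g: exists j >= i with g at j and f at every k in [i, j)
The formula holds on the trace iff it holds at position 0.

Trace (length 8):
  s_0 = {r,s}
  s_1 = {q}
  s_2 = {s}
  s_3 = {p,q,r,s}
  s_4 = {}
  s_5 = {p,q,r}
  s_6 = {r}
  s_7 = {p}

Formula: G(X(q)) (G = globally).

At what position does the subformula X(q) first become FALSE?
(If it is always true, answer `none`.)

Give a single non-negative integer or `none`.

s_0={r,s}: X(q)=True q=False
s_1={q}: X(q)=False q=True
s_2={s}: X(q)=True q=False
s_3={p,q,r,s}: X(q)=False q=True
s_4={}: X(q)=True q=False
s_5={p,q,r}: X(q)=False q=True
s_6={r}: X(q)=False q=False
s_7={p}: X(q)=False q=False
G(X(q)) holds globally = False
First violation at position 1.

Answer: 1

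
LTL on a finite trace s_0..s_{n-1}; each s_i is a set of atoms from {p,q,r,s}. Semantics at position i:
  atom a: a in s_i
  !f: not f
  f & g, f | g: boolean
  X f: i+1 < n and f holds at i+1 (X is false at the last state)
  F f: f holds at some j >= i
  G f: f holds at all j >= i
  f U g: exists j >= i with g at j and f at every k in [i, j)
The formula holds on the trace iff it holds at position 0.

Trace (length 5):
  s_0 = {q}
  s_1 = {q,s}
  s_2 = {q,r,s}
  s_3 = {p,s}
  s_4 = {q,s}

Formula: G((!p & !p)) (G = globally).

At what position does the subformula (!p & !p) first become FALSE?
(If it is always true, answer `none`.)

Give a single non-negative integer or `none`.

s_0={q}: (!p & !p)=True !p=True p=False
s_1={q,s}: (!p & !p)=True !p=True p=False
s_2={q,r,s}: (!p & !p)=True !p=True p=False
s_3={p,s}: (!p & !p)=False !p=False p=True
s_4={q,s}: (!p & !p)=True !p=True p=False
G((!p & !p)) holds globally = False
First violation at position 3.

Answer: 3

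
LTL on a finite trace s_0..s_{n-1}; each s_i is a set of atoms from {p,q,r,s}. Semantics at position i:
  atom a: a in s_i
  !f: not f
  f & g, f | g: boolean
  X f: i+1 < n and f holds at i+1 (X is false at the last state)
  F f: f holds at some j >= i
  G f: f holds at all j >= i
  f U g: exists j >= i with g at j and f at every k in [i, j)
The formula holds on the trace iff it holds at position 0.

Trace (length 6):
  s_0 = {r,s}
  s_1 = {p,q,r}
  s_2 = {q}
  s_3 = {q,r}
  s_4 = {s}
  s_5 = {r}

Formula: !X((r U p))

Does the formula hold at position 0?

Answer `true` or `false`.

s_0={r,s}: !X((r U p))=False X((r U p))=True (r U p)=True r=True p=False
s_1={p,q,r}: !X((r U p))=True X((r U p))=False (r U p)=True r=True p=True
s_2={q}: !X((r U p))=True X((r U p))=False (r U p)=False r=False p=False
s_3={q,r}: !X((r U p))=True X((r U p))=False (r U p)=False r=True p=False
s_4={s}: !X((r U p))=True X((r U p))=False (r U p)=False r=False p=False
s_5={r}: !X((r U p))=True X((r U p))=False (r U p)=False r=True p=False

Answer: false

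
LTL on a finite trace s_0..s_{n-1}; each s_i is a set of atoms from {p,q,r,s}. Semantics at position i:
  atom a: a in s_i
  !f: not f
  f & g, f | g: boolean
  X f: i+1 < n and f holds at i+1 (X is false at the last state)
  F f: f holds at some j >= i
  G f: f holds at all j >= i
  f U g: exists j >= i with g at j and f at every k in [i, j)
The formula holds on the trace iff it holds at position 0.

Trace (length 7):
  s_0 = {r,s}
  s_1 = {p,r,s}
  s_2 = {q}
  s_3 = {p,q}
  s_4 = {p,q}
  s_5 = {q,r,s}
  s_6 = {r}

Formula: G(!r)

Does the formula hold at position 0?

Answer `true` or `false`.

Answer: false

Derivation:
s_0={r,s}: G(!r)=False !r=False r=True
s_1={p,r,s}: G(!r)=False !r=False r=True
s_2={q}: G(!r)=False !r=True r=False
s_3={p,q}: G(!r)=False !r=True r=False
s_4={p,q}: G(!r)=False !r=True r=False
s_5={q,r,s}: G(!r)=False !r=False r=True
s_6={r}: G(!r)=False !r=False r=True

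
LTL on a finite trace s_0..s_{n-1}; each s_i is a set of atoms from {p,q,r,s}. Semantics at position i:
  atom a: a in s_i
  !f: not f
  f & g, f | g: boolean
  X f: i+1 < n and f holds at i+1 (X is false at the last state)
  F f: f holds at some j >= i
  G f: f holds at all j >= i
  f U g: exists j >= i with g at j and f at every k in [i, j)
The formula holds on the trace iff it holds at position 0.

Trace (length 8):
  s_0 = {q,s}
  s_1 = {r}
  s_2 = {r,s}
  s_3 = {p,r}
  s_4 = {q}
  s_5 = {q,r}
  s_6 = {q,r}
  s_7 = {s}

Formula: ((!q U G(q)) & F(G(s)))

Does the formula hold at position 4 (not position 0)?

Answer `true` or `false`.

s_0={q,s}: ((!q U G(q)) & F(G(s)))=False (!q U G(q))=False !q=False q=True G(q)=False F(G(s))=True G(s)=False s=True
s_1={r}: ((!q U G(q)) & F(G(s)))=False (!q U G(q))=False !q=True q=False G(q)=False F(G(s))=True G(s)=False s=False
s_2={r,s}: ((!q U G(q)) & F(G(s)))=False (!q U G(q))=False !q=True q=False G(q)=False F(G(s))=True G(s)=False s=True
s_3={p,r}: ((!q U G(q)) & F(G(s)))=False (!q U G(q))=False !q=True q=False G(q)=False F(G(s))=True G(s)=False s=False
s_4={q}: ((!q U G(q)) & F(G(s)))=False (!q U G(q))=False !q=False q=True G(q)=False F(G(s))=True G(s)=False s=False
s_5={q,r}: ((!q U G(q)) & F(G(s)))=False (!q U G(q))=False !q=False q=True G(q)=False F(G(s))=True G(s)=False s=False
s_6={q,r}: ((!q U G(q)) & F(G(s)))=False (!q U G(q))=False !q=False q=True G(q)=False F(G(s))=True G(s)=False s=False
s_7={s}: ((!q U G(q)) & F(G(s)))=False (!q U G(q))=False !q=True q=False G(q)=False F(G(s))=True G(s)=True s=True
Evaluating at position 4: result = False

Answer: false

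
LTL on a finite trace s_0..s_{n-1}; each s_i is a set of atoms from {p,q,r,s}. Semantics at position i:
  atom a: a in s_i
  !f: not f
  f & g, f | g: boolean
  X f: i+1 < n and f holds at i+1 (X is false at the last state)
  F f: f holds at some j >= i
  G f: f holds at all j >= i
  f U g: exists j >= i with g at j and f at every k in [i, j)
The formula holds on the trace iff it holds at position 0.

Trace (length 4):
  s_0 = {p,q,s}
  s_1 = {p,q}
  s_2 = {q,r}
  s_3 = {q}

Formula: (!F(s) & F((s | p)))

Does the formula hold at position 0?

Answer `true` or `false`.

s_0={p,q,s}: (!F(s) & F((s | p)))=False !F(s)=False F(s)=True s=True F((s | p))=True (s | p)=True p=True
s_1={p,q}: (!F(s) & F((s | p)))=True !F(s)=True F(s)=False s=False F((s | p))=True (s | p)=True p=True
s_2={q,r}: (!F(s) & F((s | p)))=False !F(s)=True F(s)=False s=False F((s | p))=False (s | p)=False p=False
s_3={q}: (!F(s) & F((s | p)))=False !F(s)=True F(s)=False s=False F((s | p))=False (s | p)=False p=False

Answer: false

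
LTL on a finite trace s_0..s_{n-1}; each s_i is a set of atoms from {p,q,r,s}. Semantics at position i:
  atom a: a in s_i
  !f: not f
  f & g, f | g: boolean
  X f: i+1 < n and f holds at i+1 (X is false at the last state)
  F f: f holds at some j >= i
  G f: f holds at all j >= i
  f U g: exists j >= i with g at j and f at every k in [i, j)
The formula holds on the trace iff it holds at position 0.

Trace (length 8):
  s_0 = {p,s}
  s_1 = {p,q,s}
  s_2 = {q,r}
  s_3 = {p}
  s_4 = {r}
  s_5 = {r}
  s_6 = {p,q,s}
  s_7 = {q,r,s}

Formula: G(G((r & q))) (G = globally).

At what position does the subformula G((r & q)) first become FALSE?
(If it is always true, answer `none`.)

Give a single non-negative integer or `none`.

s_0={p,s}: G((r & q))=False (r & q)=False r=False q=False
s_1={p,q,s}: G((r & q))=False (r & q)=False r=False q=True
s_2={q,r}: G((r & q))=False (r & q)=True r=True q=True
s_3={p}: G((r & q))=False (r & q)=False r=False q=False
s_4={r}: G((r & q))=False (r & q)=False r=True q=False
s_5={r}: G((r & q))=False (r & q)=False r=True q=False
s_6={p,q,s}: G((r & q))=False (r & q)=False r=False q=True
s_7={q,r,s}: G((r & q))=True (r & q)=True r=True q=True
G(G((r & q))) holds globally = False
First violation at position 0.

Answer: 0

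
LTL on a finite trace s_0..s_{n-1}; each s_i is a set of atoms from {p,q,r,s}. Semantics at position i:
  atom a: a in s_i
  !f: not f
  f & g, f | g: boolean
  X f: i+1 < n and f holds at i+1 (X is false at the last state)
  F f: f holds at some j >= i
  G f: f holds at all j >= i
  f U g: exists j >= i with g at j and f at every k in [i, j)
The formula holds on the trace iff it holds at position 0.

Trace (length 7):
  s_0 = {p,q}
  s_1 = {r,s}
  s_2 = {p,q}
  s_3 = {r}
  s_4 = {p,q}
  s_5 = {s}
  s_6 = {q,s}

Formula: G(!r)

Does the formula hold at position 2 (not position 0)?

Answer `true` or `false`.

Answer: false

Derivation:
s_0={p,q}: G(!r)=False !r=True r=False
s_1={r,s}: G(!r)=False !r=False r=True
s_2={p,q}: G(!r)=False !r=True r=False
s_3={r}: G(!r)=False !r=False r=True
s_4={p,q}: G(!r)=True !r=True r=False
s_5={s}: G(!r)=True !r=True r=False
s_6={q,s}: G(!r)=True !r=True r=False
Evaluating at position 2: result = False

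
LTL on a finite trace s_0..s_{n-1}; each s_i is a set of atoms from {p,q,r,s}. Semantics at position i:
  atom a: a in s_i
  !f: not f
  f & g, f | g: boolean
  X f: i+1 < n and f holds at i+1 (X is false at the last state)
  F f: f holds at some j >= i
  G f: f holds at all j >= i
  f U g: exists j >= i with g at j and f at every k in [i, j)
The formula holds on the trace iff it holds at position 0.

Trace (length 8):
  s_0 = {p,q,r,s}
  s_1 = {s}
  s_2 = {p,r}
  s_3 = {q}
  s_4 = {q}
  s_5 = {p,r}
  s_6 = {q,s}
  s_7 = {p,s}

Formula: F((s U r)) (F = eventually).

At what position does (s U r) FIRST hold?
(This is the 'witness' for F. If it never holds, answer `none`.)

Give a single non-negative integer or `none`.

s_0={p,q,r,s}: (s U r)=True s=True r=True
s_1={s}: (s U r)=True s=True r=False
s_2={p,r}: (s U r)=True s=False r=True
s_3={q}: (s U r)=False s=False r=False
s_4={q}: (s U r)=False s=False r=False
s_5={p,r}: (s U r)=True s=False r=True
s_6={q,s}: (s U r)=False s=True r=False
s_7={p,s}: (s U r)=False s=True r=False
F((s U r)) holds; first witness at position 0.

Answer: 0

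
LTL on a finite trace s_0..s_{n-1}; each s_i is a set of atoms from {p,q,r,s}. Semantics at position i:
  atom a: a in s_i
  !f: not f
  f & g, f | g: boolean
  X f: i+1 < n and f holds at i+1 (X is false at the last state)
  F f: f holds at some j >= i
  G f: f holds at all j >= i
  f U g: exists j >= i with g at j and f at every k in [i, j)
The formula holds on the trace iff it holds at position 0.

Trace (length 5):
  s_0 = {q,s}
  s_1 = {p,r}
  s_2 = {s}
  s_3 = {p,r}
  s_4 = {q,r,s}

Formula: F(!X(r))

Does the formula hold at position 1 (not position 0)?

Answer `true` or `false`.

Answer: true

Derivation:
s_0={q,s}: F(!X(r))=True !X(r)=False X(r)=True r=False
s_1={p,r}: F(!X(r))=True !X(r)=True X(r)=False r=True
s_2={s}: F(!X(r))=True !X(r)=False X(r)=True r=False
s_3={p,r}: F(!X(r))=True !X(r)=False X(r)=True r=True
s_4={q,r,s}: F(!X(r))=True !X(r)=True X(r)=False r=True
Evaluating at position 1: result = True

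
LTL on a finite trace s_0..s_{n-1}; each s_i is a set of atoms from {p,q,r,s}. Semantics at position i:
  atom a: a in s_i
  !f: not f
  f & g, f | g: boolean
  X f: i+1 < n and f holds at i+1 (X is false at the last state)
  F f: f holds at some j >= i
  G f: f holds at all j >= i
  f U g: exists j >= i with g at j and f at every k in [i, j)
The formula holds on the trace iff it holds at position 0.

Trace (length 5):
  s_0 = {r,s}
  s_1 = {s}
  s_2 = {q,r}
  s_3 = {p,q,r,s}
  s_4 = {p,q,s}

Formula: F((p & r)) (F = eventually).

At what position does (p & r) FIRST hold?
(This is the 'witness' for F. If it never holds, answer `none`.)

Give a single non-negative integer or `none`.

s_0={r,s}: (p & r)=False p=False r=True
s_1={s}: (p & r)=False p=False r=False
s_2={q,r}: (p & r)=False p=False r=True
s_3={p,q,r,s}: (p & r)=True p=True r=True
s_4={p,q,s}: (p & r)=False p=True r=False
F((p & r)) holds; first witness at position 3.

Answer: 3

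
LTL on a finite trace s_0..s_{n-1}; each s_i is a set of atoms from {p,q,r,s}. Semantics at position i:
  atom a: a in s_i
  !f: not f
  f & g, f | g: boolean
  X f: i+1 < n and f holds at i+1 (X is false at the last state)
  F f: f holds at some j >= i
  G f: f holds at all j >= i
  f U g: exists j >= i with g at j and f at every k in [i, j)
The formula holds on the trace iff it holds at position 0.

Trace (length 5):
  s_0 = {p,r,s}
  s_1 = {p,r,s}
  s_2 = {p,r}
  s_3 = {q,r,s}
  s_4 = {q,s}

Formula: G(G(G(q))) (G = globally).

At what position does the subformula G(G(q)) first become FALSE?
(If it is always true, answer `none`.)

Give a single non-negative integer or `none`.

Answer: 0

Derivation:
s_0={p,r,s}: G(G(q))=False G(q)=False q=False
s_1={p,r,s}: G(G(q))=False G(q)=False q=False
s_2={p,r}: G(G(q))=False G(q)=False q=False
s_3={q,r,s}: G(G(q))=True G(q)=True q=True
s_4={q,s}: G(G(q))=True G(q)=True q=True
G(G(G(q))) holds globally = False
First violation at position 0.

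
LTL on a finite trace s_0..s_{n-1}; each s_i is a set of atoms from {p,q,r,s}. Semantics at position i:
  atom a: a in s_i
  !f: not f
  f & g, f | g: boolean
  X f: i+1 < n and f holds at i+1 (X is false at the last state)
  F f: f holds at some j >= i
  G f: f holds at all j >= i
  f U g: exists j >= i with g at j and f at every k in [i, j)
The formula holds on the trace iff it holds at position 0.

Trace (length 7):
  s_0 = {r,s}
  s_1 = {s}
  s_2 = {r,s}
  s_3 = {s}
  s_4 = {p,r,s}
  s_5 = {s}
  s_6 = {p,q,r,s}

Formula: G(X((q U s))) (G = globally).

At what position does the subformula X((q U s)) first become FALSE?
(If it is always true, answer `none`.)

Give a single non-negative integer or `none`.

Answer: 6

Derivation:
s_0={r,s}: X((q U s))=True (q U s)=True q=False s=True
s_1={s}: X((q U s))=True (q U s)=True q=False s=True
s_2={r,s}: X((q U s))=True (q U s)=True q=False s=True
s_3={s}: X((q U s))=True (q U s)=True q=False s=True
s_4={p,r,s}: X((q U s))=True (q U s)=True q=False s=True
s_5={s}: X((q U s))=True (q U s)=True q=False s=True
s_6={p,q,r,s}: X((q U s))=False (q U s)=True q=True s=True
G(X((q U s))) holds globally = False
First violation at position 6.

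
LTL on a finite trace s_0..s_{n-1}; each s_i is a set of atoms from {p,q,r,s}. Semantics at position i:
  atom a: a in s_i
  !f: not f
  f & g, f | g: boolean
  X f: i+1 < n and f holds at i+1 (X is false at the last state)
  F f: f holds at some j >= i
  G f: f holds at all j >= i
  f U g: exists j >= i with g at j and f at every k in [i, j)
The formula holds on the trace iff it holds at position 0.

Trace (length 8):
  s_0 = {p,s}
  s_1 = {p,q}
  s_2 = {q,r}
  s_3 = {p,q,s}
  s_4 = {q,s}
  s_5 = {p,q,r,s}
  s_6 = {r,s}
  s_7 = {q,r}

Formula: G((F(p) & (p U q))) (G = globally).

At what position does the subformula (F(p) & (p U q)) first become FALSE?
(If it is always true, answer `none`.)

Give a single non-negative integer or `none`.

s_0={p,s}: (F(p) & (p U q))=True F(p)=True p=True (p U q)=True q=False
s_1={p,q}: (F(p) & (p U q))=True F(p)=True p=True (p U q)=True q=True
s_2={q,r}: (F(p) & (p U q))=True F(p)=True p=False (p U q)=True q=True
s_3={p,q,s}: (F(p) & (p U q))=True F(p)=True p=True (p U q)=True q=True
s_4={q,s}: (F(p) & (p U q))=True F(p)=True p=False (p U q)=True q=True
s_5={p,q,r,s}: (F(p) & (p U q))=True F(p)=True p=True (p U q)=True q=True
s_6={r,s}: (F(p) & (p U q))=False F(p)=False p=False (p U q)=False q=False
s_7={q,r}: (F(p) & (p U q))=False F(p)=False p=False (p U q)=True q=True
G((F(p) & (p U q))) holds globally = False
First violation at position 6.

Answer: 6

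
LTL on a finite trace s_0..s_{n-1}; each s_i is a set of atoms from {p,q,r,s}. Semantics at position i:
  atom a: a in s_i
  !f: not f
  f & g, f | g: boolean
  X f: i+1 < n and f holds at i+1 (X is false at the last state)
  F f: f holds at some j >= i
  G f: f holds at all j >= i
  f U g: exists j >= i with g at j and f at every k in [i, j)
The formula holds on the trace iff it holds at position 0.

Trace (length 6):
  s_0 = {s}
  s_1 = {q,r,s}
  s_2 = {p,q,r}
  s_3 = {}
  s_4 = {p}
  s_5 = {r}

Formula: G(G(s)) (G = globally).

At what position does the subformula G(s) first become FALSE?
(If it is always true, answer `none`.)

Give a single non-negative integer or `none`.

s_0={s}: G(s)=False s=True
s_1={q,r,s}: G(s)=False s=True
s_2={p,q,r}: G(s)=False s=False
s_3={}: G(s)=False s=False
s_4={p}: G(s)=False s=False
s_5={r}: G(s)=False s=False
G(G(s)) holds globally = False
First violation at position 0.

Answer: 0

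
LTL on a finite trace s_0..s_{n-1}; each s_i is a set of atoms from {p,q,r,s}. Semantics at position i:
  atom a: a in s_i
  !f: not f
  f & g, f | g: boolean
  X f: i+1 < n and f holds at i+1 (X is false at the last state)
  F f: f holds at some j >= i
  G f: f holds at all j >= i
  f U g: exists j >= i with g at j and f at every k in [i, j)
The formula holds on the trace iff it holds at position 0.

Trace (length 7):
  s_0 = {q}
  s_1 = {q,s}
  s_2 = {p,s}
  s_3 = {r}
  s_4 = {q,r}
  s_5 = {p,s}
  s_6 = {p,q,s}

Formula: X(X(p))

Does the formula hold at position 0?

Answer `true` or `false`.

Answer: true

Derivation:
s_0={q}: X(X(p))=True X(p)=False p=False
s_1={q,s}: X(X(p))=False X(p)=True p=False
s_2={p,s}: X(X(p))=False X(p)=False p=True
s_3={r}: X(X(p))=True X(p)=False p=False
s_4={q,r}: X(X(p))=True X(p)=True p=False
s_5={p,s}: X(X(p))=False X(p)=True p=True
s_6={p,q,s}: X(X(p))=False X(p)=False p=True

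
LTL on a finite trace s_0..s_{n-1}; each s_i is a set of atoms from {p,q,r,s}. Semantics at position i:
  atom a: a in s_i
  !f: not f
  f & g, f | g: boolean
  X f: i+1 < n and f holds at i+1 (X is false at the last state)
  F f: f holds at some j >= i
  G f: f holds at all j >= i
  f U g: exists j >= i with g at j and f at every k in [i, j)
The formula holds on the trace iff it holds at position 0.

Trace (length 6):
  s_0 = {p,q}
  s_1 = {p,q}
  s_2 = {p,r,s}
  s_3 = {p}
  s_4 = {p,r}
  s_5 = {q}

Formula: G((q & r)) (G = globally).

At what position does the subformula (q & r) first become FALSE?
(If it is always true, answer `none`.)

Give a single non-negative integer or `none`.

Answer: 0

Derivation:
s_0={p,q}: (q & r)=False q=True r=False
s_1={p,q}: (q & r)=False q=True r=False
s_2={p,r,s}: (q & r)=False q=False r=True
s_3={p}: (q & r)=False q=False r=False
s_4={p,r}: (q & r)=False q=False r=True
s_5={q}: (q & r)=False q=True r=False
G((q & r)) holds globally = False
First violation at position 0.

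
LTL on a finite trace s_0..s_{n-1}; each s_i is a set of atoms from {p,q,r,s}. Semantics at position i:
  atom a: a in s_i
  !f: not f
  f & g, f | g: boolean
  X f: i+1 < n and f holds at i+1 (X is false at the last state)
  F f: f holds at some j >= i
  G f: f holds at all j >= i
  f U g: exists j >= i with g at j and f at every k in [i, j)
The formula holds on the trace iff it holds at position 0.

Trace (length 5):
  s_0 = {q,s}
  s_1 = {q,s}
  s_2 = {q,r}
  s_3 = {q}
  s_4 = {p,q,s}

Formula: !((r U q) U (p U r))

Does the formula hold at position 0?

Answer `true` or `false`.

Answer: false

Derivation:
s_0={q,s}: !((r U q) U (p U r))=False ((r U q) U (p U r))=True (r U q)=True r=False q=True (p U r)=False p=False
s_1={q,s}: !((r U q) U (p U r))=False ((r U q) U (p U r))=True (r U q)=True r=False q=True (p U r)=False p=False
s_2={q,r}: !((r U q) U (p U r))=False ((r U q) U (p U r))=True (r U q)=True r=True q=True (p U r)=True p=False
s_3={q}: !((r U q) U (p U r))=True ((r U q) U (p U r))=False (r U q)=True r=False q=True (p U r)=False p=False
s_4={p,q,s}: !((r U q) U (p U r))=True ((r U q) U (p U r))=False (r U q)=True r=False q=True (p U r)=False p=True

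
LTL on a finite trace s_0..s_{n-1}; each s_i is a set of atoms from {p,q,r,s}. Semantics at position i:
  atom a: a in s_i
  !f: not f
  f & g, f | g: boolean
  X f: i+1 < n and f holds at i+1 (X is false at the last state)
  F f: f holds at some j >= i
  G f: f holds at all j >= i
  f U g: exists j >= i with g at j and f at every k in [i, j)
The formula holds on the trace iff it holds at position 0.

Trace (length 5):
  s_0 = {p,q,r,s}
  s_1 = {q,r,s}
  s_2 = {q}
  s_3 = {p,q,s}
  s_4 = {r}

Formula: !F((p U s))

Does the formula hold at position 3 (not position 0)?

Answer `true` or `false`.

Answer: false

Derivation:
s_0={p,q,r,s}: !F((p U s))=False F((p U s))=True (p U s)=True p=True s=True
s_1={q,r,s}: !F((p U s))=False F((p U s))=True (p U s)=True p=False s=True
s_2={q}: !F((p U s))=False F((p U s))=True (p U s)=False p=False s=False
s_3={p,q,s}: !F((p U s))=False F((p U s))=True (p U s)=True p=True s=True
s_4={r}: !F((p U s))=True F((p U s))=False (p U s)=False p=False s=False
Evaluating at position 3: result = False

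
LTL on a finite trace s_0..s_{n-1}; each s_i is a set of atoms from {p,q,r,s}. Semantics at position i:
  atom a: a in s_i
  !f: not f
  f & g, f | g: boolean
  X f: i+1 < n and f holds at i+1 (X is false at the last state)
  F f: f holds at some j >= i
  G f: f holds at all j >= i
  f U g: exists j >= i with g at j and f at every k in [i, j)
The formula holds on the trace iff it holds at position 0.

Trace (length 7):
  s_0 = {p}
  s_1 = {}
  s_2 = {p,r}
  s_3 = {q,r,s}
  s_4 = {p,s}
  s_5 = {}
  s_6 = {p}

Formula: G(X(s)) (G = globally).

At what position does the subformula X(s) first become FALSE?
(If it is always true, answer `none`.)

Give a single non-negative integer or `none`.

s_0={p}: X(s)=False s=False
s_1={}: X(s)=False s=False
s_2={p,r}: X(s)=True s=False
s_3={q,r,s}: X(s)=True s=True
s_4={p,s}: X(s)=False s=True
s_5={}: X(s)=False s=False
s_6={p}: X(s)=False s=False
G(X(s)) holds globally = False
First violation at position 0.

Answer: 0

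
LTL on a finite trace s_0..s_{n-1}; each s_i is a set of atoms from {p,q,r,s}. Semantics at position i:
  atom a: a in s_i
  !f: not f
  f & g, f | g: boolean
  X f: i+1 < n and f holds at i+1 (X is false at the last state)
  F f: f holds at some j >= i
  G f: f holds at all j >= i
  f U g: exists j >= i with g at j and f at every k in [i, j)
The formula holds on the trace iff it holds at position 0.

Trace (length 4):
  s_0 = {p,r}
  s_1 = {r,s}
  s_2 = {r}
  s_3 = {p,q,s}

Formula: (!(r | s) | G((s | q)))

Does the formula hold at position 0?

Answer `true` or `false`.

s_0={p,r}: (!(r | s) | G((s | q)))=False !(r | s)=False (r | s)=True r=True s=False G((s | q))=False (s | q)=False q=False
s_1={r,s}: (!(r | s) | G((s | q)))=False !(r | s)=False (r | s)=True r=True s=True G((s | q))=False (s | q)=True q=False
s_2={r}: (!(r | s) | G((s | q)))=False !(r | s)=False (r | s)=True r=True s=False G((s | q))=False (s | q)=False q=False
s_3={p,q,s}: (!(r | s) | G((s | q)))=True !(r | s)=False (r | s)=True r=False s=True G((s | q))=True (s | q)=True q=True

Answer: false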